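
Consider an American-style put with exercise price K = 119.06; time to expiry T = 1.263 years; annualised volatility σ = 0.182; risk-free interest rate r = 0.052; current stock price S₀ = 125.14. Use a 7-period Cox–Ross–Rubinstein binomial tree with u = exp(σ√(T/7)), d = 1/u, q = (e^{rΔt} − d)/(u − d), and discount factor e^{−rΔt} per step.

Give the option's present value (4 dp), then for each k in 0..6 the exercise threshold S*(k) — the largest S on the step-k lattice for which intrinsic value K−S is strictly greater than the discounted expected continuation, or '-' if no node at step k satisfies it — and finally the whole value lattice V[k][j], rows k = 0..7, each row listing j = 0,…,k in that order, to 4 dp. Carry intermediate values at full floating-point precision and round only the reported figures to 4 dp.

params: Δt=0.18043 u=1.08037 d=0.92560 q=0.54159 e^(-rΔt)=0.99066
t_7 payoffs: 46.2191 34.0394 19.8232 3.2298 0.0000 0.0000 0.0000 0.0000
t_6: node(6,0) S=78.6955 payoff=40.3645 vs cont=39.2527 → 40.3645 [stop]  node(6,1) S=91.8541 payoff=27.2059 vs cont=26.0941 → 27.2059 [stop]  node(6,2) S=107.2130 payoff=11.8470 vs cont=10.7352 → 11.8470 [stop]  node(6,3) S=125.1400 payoff=0.0000 vs cont=1.4668 → 1.4668 [wait]  node(6,4) S=146.0646 payoff=0.0000 vs cont=0.0000 → 0.0000 [wait]  node(6,5) S=170.4880 payoff=0.0000 vs cont=0.0000 → 0.0000 [wait]  node(6,6) S=198.9952 payoff=0.0000 vs cont=0.0000 → 0.0000 [wait]  ⇒ S*(6)=107.2130
t_5: node(5,0) S=85.0206 payoff=34.0394 vs cont=32.9276 → 34.0394 [stop]  node(5,1) S=99.2368 payoff=19.8232 vs cont=18.7113 → 19.8232 [stop]  node(5,2) S=115.8302 payoff=3.2298 vs cont=6.1671 → 6.1671 [wait]  node(5,3) S=135.1981 payoff=0.0000 vs cont=0.6661 → 0.6661 [wait]  node(5,4) S=157.8045 payoff=0.0000 vs cont=0.0000 → 0.0000 [wait]  node(5,5) S=184.1909 payoff=0.0000 vs cont=0.0000 → 0.0000 [wait]  ⇒ S*(5)=99.2368
t_4: node(4,0) S=91.8541 payoff=27.2059 vs cont=26.0941 → 27.2059 [stop]  node(4,1) S=107.2130 payoff=11.8470 vs cont=12.3111 → 12.3111 [wait]  node(4,2) S=125.1400 payoff=0.0000 vs cont=3.1580 → 3.1580 [wait]  node(4,3) S=146.0646 payoff=0.0000 vs cont=0.3025 → 0.3025 [wait]  node(4,4) S=170.4880 payoff=0.0000 vs cont=0.0000 → 0.0000 [wait]  ⇒ S*(4)=91.8541
t_3: node(3,0) S=99.2368 payoff=19.8232 vs cont=18.9603 → 19.8232 [stop]  node(3,1) S=115.8302 payoff=3.2298 vs cont=7.2852 → 7.2852 [wait]  node(3,2) S=135.1981 payoff=0.0000 vs cont=1.5965 → 1.5965 [wait]  node(3,3) S=157.8045 payoff=0.0000 vs cont=0.1374 → 0.1374 [wait]  ⇒ S*(3)=99.2368
t_2: node(2,0) S=107.2130 payoff=11.8470 vs cont=12.9111 → 12.9111 [wait]  node(2,1) S=125.1400 payoff=0.0000 vs cont=4.1650 → 4.1650 [wait]  node(2,2) S=146.0646 payoff=0.0000 vs cont=0.7987 → 0.7987 [wait]  ⇒ S*(2)=-
t_1: node(1,0) S=115.8302 payoff=3.2298 vs cont=8.0980 → 8.0980 [wait]  node(1,1) S=135.1981 payoff=0.0000 vs cont=2.3200 → 2.3200 [wait]  ⇒ S*(1)=-
t_0: node(0,0) S=125.1400 payoff=0.0000 vs cont=4.9223 → 4.9223 [wait]  ⇒ S*(0)=-

price = 4.9223
boundary = - - - 99.2368 91.8541 99.2368 107.2130
tree:
4.9223
8.0980 2.3200
12.9111 4.1650 0.7987
19.8232 7.2852 1.5965 0.1374
27.2059 12.3111 3.1580 0.3025 0.0000
34.0394 19.8232 6.1671 0.6661 0.0000 0.0000
40.3645 27.2059 11.8470 1.4668 0.0000 0.0000 0.0000
46.2191 34.0394 19.8232 3.2298 0.0000 0.0000 0.0000 0.0000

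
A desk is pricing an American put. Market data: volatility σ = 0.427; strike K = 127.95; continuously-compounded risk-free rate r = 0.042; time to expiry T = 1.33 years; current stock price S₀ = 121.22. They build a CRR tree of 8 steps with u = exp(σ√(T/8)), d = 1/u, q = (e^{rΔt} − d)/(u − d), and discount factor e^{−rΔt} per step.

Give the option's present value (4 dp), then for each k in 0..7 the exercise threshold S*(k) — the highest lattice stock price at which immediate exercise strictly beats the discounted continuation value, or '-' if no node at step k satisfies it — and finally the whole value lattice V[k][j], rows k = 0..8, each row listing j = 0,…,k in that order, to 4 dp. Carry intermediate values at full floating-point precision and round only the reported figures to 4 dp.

Δt=0.16625  u=1.19018  d=0.84021  q=0.47661  discount=0.99304
step 8 (expiry): payoffs max(K−S,0) = 97.8425 85.3019 67.5378 42.3745 6.7300 0.0000 0.0000 0.0000 0.0000
step 7: (k=7,j=0): S=35.8334, (K−S)⁺=92.1166, hold=91.2263 ⇒ V=92.1166 exercise | (k=7,j=1): S=50.7589, (K−S)⁺=77.1911, hold=76.3008 ⇒ V=77.1911 exercise | (k=7,j=2): S=71.9014, (K−S)⁺=56.0486, hold=55.1583 ⇒ V=56.0486 exercise | (k=7,j=3): S=101.8502, (K−S)⁺=26.0998, hold=25.2095 ⇒ V=26.0998 exercise | (k=7,j=4): S=144.2735, (K−S)⁺=0.0000, hold=3.4979 ⇒ V=3.4979 continue | (k=7,j=5): S=204.3673, (K−S)⁺=0.0000, hold=0.0000 ⇒ V=0.0000 continue | (k=7,j=6): S=289.4918, (K−S)⁺=0.0000, hold=0.0000 ⇒ V=0.0000 continue | (k=7,j=7): S=410.0729, (K−S)⁺=0.0000, hold=0.0000 ⇒ V=0.0000 continue  boundary S*=101.8502
step 6: (k=6,j=0): S=42.6481, (K−S)⁺=85.3019, hold=84.4116 ⇒ V=85.3019 exercise | (k=6,j=1): S=60.4122, (K−S)⁺=67.5378, hold=66.6475 ⇒ V=67.5378 exercise | (k=6,j=2): S=85.5755, (K−S)⁺=42.3745, hold=41.4842 ⇒ V=42.3745 exercise | (k=6,j=3): S=121.2200, (K−S)⁺=6.7300, hold=15.2210 ⇒ V=15.2210 continue | (k=6,j=4): S=171.7114, (K−S)⁺=0.0000, hold=1.8181 ⇒ V=1.8181 continue | (k=6,j=5): S=243.2338, (K−S)⁺=0.0000, hold=0.0000 ⇒ V=0.0000 continue | (k=6,j=6): S=344.5472, (K−S)⁺=0.0000, hold=0.0000 ⇒ V=0.0000 continue  boundary S*=85.5755
step 5: (k=5,j=0): S=50.7589, (K−S)⁺=77.1911, hold=76.3008 ⇒ V=77.1911 exercise | (k=5,j=1): S=71.9014, (K−S)⁺=56.0486, hold=55.1583 ⇒ V=56.0486 exercise | (k=5,j=2): S=101.8502, (K−S)⁺=26.0998, hold=29.2282 ⇒ V=29.2282 continue | (k=5,j=3): S=144.2735, (K−S)⁺=0.0000, hold=8.7716 ⇒ V=8.7716 continue | (k=5,j=4): S=204.3673, (K−S)⁺=0.0000, hold=0.9449 ⇒ V=0.9449 continue | (k=5,j=5): S=289.4918, (K−S)⁺=0.0000, hold=0.0000 ⇒ V=0.0000 continue  boundary S*=71.9014
step 4: (k=4,j=0): S=60.4122, (K−S)⁺=67.5378, hold=66.6475 ⇒ V=67.5378 exercise | (k=4,j=1): S=85.5755, (K−S)⁺=42.3745, hold=42.9648 ⇒ V=42.9648 continue | (k=4,j=2): S=121.2200, (K−S)⁺=6.7300, hold=19.3429 ⇒ V=19.3429 continue | (k=4,j=3): S=171.7114, (K−S)⁺=0.0000, hold=5.0063 ⇒ V=5.0063 continue | (k=4,j=4): S=243.2338, (K−S)⁺=0.0000, hold=0.4911 ⇒ V=0.4911 continue  boundary S*=60.4122
step 3: (k=3,j=0): S=71.9014, (K−S)⁺=56.0486, hold=55.4377 ⇒ V=56.0486 exercise | (k=3,j=1): S=101.8502, (K−S)⁺=26.0998, hold=31.4859 ⇒ V=31.4859 continue | (k=3,j=2): S=144.2735, (K−S)⁺=0.0000, hold=12.4230 ⇒ V=12.4230 continue | (k=3,j=3): S=204.3673, (K−S)⁺=0.0000, hold=2.8345 ⇒ V=2.8345 continue  boundary S*=71.9014
step 2: (k=2,j=0): S=85.5755, (K−S)⁺=42.3745, hold=44.0334 ⇒ V=44.0334 continue | (k=2,j=1): S=121.2200, (K−S)⁺=6.7300, hold=22.2445 ⇒ V=22.2445 continue | (k=2,j=2): S=171.7114, (K−S)⁺=0.0000, hold=7.7984 ⇒ V=7.7984 continue  boundary S*=-
step 1: (k=1,j=0): S=101.8502, (K−S)⁺=26.0998, hold=33.4146 ⇒ V=33.4146 continue | (k=1,j=1): S=144.2735, (K−S)⁺=0.0000, hold=15.2526 ⇒ V=15.2526 continue  boundary S*=-
step 0: (k=0,j=0): S=121.2200, (K−S)⁺=6.7300, hold=24.5862 ⇒ V=24.5862 continue  boundary S*=-

price = 24.5862
boundary = - - - 71.9014 60.4122 71.9014 85.5755 101.8502
tree:
24.5862
33.4146 15.2526
44.0334 22.2445 7.7984
56.0486 31.4859 12.4230 2.8345
67.5378 42.9648 19.3429 5.0063 0.4911
77.1911 56.0486 29.2282 8.7716 0.9449 0.0000
85.3019 67.5378 42.3745 15.2210 1.8181 0.0000 0.0000
92.1166 77.1911 56.0486 26.0998 3.4979 0.0000 0.0000 0.0000
97.8425 85.3019 67.5378 42.3745 6.7300 0.0000 0.0000 0.0000 0.0000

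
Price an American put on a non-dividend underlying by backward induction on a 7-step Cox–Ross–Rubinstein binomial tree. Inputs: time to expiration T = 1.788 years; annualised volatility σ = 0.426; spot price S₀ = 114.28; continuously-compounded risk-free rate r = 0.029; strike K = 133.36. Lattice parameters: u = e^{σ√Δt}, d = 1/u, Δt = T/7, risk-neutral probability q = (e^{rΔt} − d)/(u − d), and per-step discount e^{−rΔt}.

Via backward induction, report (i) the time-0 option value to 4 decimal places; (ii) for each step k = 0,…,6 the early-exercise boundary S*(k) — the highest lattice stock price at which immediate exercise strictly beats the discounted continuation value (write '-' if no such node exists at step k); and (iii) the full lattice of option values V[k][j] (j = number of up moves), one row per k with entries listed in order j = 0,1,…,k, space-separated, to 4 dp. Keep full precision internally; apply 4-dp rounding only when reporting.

price = 34.6027
boundary = - - - 59.9045 74.2956 59.9045 74.2956
tree:
34.6027
46.1516 21.7907
59.4109 31.5454 10.8500
73.4555 44.1082 17.5109 3.3146
85.0591 59.0644 27.5050 6.2243 0.0000
94.4150 73.4555 41.5517 11.6882 0.0000 0.0000
101.9587 85.0591 59.0644 21.9486 0.0000 0.0000 0.0000
108.0411 94.4150 73.4555 41.2161 0.0000 0.0000 0.0000 0.0000

Δt=0.25543, u=1.24023, d=0.80630, q=0.46352, disc=e^(-rΔt)=0.99262
k=7 terminal: V=max(K-S,0) → 108.0411 94.4150 73.4555 41.2161 0.0000 0.0000 0.0000 0.0000
k=6: j=0 S=31.4013 intr=101.9587 cont=100.9745 V=101.9587[EX]; j=1 S=48.3009 intr=85.0591 cont=84.0749 V=85.0591[EX]; j=2 S=74.2956 intr=59.0644 cont=58.0802 V=59.0644[EX]; j=3 S=114.2800 intr=19.0800 cont=21.9486 V=21.9486[hold]; j=4 S=175.7833 intr=0.0000 cont=0.0000 V=0.0000[hold]; j=5 S=270.3864 intr=0.0000 cont=0.0000 V=0.0000[hold]; j=6 S=415.9032 intr=0.0000 cont=0.0000 V=0.0000[hold]  S*(6)=74.2956
k=5: j=0 S=38.9450 intr=94.4150 cont=93.4308 V=94.4150[EX]; j=1 S=59.9045 intr=73.4555 cont=72.4713 V=73.4555[EX]; j=2 S=92.1439 intr=41.2161 cont=41.5517 V=41.5517[hold]; j=3 S=141.7340 intr=0.0000 cont=11.6882 V=11.6882[hold]; j=4 S=218.0124 intr=0.0000 cont=0.0000 V=0.0000[hold]; j=5 S=335.3425 intr=0.0000 cont=0.0000 V=0.0000[hold]  S*(5)=59.9045
k=4: j=0 S=48.3009 intr=85.0591 cont=84.0749 V=85.0591[EX]; j=1 S=74.2956 intr=59.0644 cont=58.2346 V=59.0644[EX]; j=2 S=114.2800 intr=19.0800 cont=27.5050 V=27.5050[hold]; j=3 S=175.7833 intr=0.0000 cont=6.2243 V=6.2243[hold]; j=4 S=270.3864 intr=0.0000 cont=0.0000 V=0.0000[hold]  S*(4)=74.2956
k=3: j=0 S=59.9045 intr=73.4555 cont=72.4713 V=73.4555[EX]; j=1 S=92.1439 intr=41.2161 cont=44.1082 V=44.1082[hold]; j=2 S=141.7340 intr=0.0000 cont=17.5109 V=17.5109[hold]; j=3 S=218.0124 intr=0.0000 cont=3.3146 V=3.3146[hold]  S*(3)=59.9045
k=2: j=0 S=74.2956 intr=59.0644 cont=59.4109 V=59.4109[hold]; j=1 S=114.2800 intr=19.0800 cont=31.5454 V=31.5454[hold]; j=2 S=175.7833 intr=0.0000 cont=10.8500 V=10.8500[hold]  S*(2)=-
k=1: j=0 S=92.1439 intr=41.2161 cont=46.1516 V=46.1516[hold]; j=1 S=141.7340 intr=0.0000 cont=21.7907 V=21.7907[hold]  S*(1)=-
k=0: j=0 S=114.2800 intr=19.0800 cont=34.6027 V=34.6027[hold]  S*(0)=-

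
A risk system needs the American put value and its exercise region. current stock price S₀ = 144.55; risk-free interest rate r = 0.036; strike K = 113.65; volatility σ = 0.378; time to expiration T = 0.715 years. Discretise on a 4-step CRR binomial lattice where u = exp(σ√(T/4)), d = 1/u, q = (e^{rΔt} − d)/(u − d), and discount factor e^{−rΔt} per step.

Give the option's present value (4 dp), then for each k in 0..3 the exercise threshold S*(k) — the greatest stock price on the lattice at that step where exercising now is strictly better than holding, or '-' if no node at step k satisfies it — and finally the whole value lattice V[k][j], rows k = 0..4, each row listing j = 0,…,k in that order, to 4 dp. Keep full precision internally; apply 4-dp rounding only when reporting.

Δt=0.17875  u=1.17329  d=0.85230  q=0.48024  discount=0.99359
step 4 (expiry): payoffs max(K−S,0) = 37.3732 8.6461 0.0000 0.0000 0.0000
step 3: (k=3,j=0): S=89.4951, (K−S)⁺=24.1549, hold=23.4259 ⇒ V=24.1549 exercise | (k=3,j=1): S=123.2003, (K−S)⁺=0.0000, hold=4.4650 ⇒ V=4.4650 continue | (k=3,j=2): S=169.5994, (K−S)⁺=0.0000, hold=0.0000 ⇒ V=0.0000 continue | (k=3,j=3): S=233.4732, (K−S)⁺=0.0000, hold=0.0000 ⇒ V=0.0000 continue  boundary S*=89.4951
step 2: (k=2,j=0): S=105.0039, (K−S)⁺=8.6461, hold=14.6047 ⇒ V=14.6047 continue | (k=2,j=1): S=144.5500, (K−S)⁺=0.0000, hold=2.3059 ⇒ V=2.3059 continue | (k=2,j=2): S=198.9898, (K−S)⁺=0.0000, hold=0.0000 ⇒ V=0.0000 continue  boundary S*=-
step 1: (k=1,j=0): S=123.2003, (K−S)⁺=0.0000, hold=8.6425 ⇒ V=8.6425 continue | (k=1,j=1): S=169.5994, (K−S)⁺=0.0000, hold=1.1908 ⇒ V=1.1908 continue  boundary S*=-
step 0: (k=0,j=0): S=144.5500, (K−S)⁺=0.0000, hold=5.0314 ⇒ V=5.0314 continue  boundary S*=-

price = 5.0314
boundary = - - - 89.4951
tree:
5.0314
8.6425 1.1908
14.6047 2.3059 0.0000
24.1549 4.4650 0.0000 0.0000
37.3732 8.6461 0.0000 0.0000 0.0000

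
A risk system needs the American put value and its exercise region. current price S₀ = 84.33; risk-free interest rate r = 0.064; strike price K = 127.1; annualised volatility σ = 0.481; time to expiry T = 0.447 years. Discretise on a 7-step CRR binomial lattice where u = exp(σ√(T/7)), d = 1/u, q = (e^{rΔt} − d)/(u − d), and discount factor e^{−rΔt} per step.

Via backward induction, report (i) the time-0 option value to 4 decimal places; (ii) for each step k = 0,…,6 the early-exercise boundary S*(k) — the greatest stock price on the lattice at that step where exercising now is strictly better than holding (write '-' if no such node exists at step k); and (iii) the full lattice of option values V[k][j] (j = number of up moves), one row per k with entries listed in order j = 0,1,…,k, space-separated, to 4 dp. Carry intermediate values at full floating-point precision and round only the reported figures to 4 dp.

params: Δt=0.06386 u=1.12924 d=0.88555 q=0.48645 e^(-rΔt)=0.99592
t_7 payoffs: 91.0864 81.1757 68.5377 52.4217 31.8708 5.6645 0.0000 0.0000
t_6: node(6,0) S=40.6682 payoff=86.4318 vs cont=85.9134 → 86.4318 [stop]  node(6,1) S=51.8598 payoff=75.2402 vs cont=74.7218 → 75.2402 [stop]  node(6,2) S=66.1312 payoff=60.9688 vs cont=60.4504 → 60.9688 [stop]  node(6,3) S=84.3300 payoff=42.7700 vs cont=42.2516 → 42.7700 [stop]  node(6,4) S=107.5370 payoff=19.5630 vs cont=19.0446 → 19.5630 [stop]  node(6,5) S=137.1303 payoff=0.0000 vs cont=2.8971 → 2.8971 [wait]  node(6,6) S=174.8676 payoff=0.0000 vs cont=0.0000 → 0.0000 [wait]  ⇒ S*(6)=107.5370
t_5: node(5,0) S=45.9243 payoff=81.1757 vs cont=80.6573 → 81.1757 [stop]  node(5,1) S=58.5623 payoff=68.5377 vs cont=68.0193 → 68.5377 [stop]  node(5,2) S=74.6783 payoff=52.4217 vs cont=51.9034 → 52.4217 [stop]  node(5,3) S=95.2292 payoff=31.8708 vs cont=31.3525 → 31.8708 [stop]  node(5,4) S=121.4355 payoff=5.6645 vs cont=11.4091 → 11.4091 [wait]  node(5,5) S=154.8536 payoff=0.0000 vs cont=1.4817 → 1.4817 [wait]  ⇒ S*(5)=95.2292
t_4: node(4,0) S=51.8598 payoff=75.2402 vs cont=74.7218 → 75.2402 [stop]  node(4,1) S=66.1312 payoff=60.9688 vs cont=60.4504 → 60.9688 [stop]  node(4,2) S=84.3300 payoff=42.7700 vs cont=42.2516 → 42.7700 [stop]  node(4,3) S=107.5370 payoff=19.5630 vs cont=21.8277 → 21.8277 [wait]  node(4,4) S=137.1303 payoff=0.0000 vs cont=6.5530 → 6.5530 [wait]  ⇒ S*(4)=84.3300
t_3: node(3,0) S=58.5623 payoff=68.5377 vs cont=68.0193 → 68.5377 [stop]  node(3,1) S=74.6783 payoff=52.4217 vs cont=51.9034 → 52.4217 [stop]  node(3,2) S=95.2292 payoff=31.8708 vs cont=32.4496 → 32.4496 [wait]  node(3,3) S=121.4355 payoff=5.6645 vs cont=14.3386 → 14.3386 [wait]  ⇒ S*(3)=74.6783
t_2: node(2,0) S=66.1312 payoff=60.9688 vs cont=60.4504 → 60.9688 [stop]  node(2,1) S=84.3300 payoff=42.7700 vs cont=42.5320 → 42.7700 [stop]  node(2,2) S=107.5370 payoff=19.5630 vs cont=23.5430 → 23.5430 [wait]  ⇒ S*(2)=84.3300
t_1: node(1,0) S=74.6783 payoff=52.4217 vs cont=51.9034 → 52.4217 [stop]  node(1,1) S=95.2292 payoff=31.8708 vs cont=33.2806 → 33.2806 [wait]  ⇒ S*(1)=74.6783
t_0: node(0,0) S=84.3300 payoff=42.7700 vs cont=42.9346 → 42.9346 [wait]  ⇒ S*(0)=-

price = 42.9346
boundary = - 74.6783 84.3300 74.6783 84.3300 95.2292 107.5370
tree:
42.9346
52.4217 33.2806
60.9688 42.7700 23.5430
68.5377 52.4217 32.4496 14.3386
75.2402 60.9688 42.7700 21.8277 6.5530
81.1757 68.5377 52.4217 31.8708 11.4091 1.4817
86.4318 75.2402 60.9688 42.7700 19.5630 2.8971 0.0000
91.0864 81.1757 68.5377 52.4217 31.8708 5.6645 0.0000 0.0000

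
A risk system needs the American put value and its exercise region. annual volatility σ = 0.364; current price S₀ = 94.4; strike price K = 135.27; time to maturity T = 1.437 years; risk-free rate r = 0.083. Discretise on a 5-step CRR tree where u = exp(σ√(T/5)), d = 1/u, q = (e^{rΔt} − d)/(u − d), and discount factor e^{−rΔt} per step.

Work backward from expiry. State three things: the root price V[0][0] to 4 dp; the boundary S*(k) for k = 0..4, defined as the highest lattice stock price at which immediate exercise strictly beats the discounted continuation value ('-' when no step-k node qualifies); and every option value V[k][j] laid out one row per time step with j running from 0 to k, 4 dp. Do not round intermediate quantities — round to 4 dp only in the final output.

price = 40.8700
boundary = 94.4000 77.6648 94.4000 77.6648 94.4000
tree:
40.8700
57.6052 26.4014
71.3736 40.8700 13.8998
82.7012 57.6052 24.3310 4.6451
92.0206 71.3736 40.8700 9.7651 0.0000
99.6878 82.7012 57.6052 20.5287 0.0000 0.0000

Δt=0.28740  u=1.21548  d=0.82272  q=0.51283  discount=0.97643
step 5 (expiry): payoffs max(K−S,0) = 99.6878 82.7012 57.6052 20.5287 0.0000 0.0000
step 4: (k=4,j=0): S=43.2494, (K−S)⁺=92.0206, hold=88.8320 ⇒ V=92.0206 exercise | (k=4,j=1): S=63.8964, (K−S)⁺=71.3736, hold=68.1851 ⇒ V=71.3736 exercise | (k=4,j=2): S=94.4000, (K−S)⁺=40.8700, hold=37.6814 ⇒ V=40.8700 exercise | (k=4,j=3): S=139.4658, (K−S)⁺=0.0000, hold=9.7651 ⇒ V=9.7651 continue | (k=4,j=4): S=206.0458, (K−S)⁺=0.0000, hold=0.0000 ⇒ V=0.0000 continue  boundary S*=94.4000
step 3: (k=3,j=0): S=52.5688, (K−S)⁺=82.7012, hold=79.5126 ⇒ V=82.7012 exercise | (k=3,j=1): S=77.6648, (K−S)⁺=57.6052, hold=54.4167 ⇒ V=57.6052 exercise | (k=3,j=2): S=114.7413, (K−S)⁺=20.5287, hold=24.3310 ⇒ V=24.3310 continue | (k=3,j=3): S=169.5180, (K−S)⁺=0.0000, hold=4.6451 ⇒ V=4.6451 continue  boundary S*=77.6648
step 2: (k=2,j=0): S=63.8964, (K−S)⁺=71.3736, hold=68.1851 ⇒ V=71.3736 exercise | (k=2,j=1): S=94.4000, (K−S)⁺=40.8700, hold=39.5854 ⇒ V=40.8700 exercise | (k=2,j=2): S=139.4658, (K−S)⁺=0.0000, hold=13.8998 ⇒ V=13.8998 continue  boundary S*=94.4000
step 1: (k=1,j=0): S=77.6648, (K−S)⁺=57.6052, hold=54.4167 ⇒ V=57.6052 exercise | (k=1,j=1): S=114.7413, (K−S)⁺=20.5287, hold=26.4014 ⇒ V=26.4014 continue  boundary S*=77.6648
step 0: (k=0,j=0): S=94.4000, (K−S)⁺=40.8700, hold=40.6222 ⇒ V=40.8700 exercise  boundary S*=94.4000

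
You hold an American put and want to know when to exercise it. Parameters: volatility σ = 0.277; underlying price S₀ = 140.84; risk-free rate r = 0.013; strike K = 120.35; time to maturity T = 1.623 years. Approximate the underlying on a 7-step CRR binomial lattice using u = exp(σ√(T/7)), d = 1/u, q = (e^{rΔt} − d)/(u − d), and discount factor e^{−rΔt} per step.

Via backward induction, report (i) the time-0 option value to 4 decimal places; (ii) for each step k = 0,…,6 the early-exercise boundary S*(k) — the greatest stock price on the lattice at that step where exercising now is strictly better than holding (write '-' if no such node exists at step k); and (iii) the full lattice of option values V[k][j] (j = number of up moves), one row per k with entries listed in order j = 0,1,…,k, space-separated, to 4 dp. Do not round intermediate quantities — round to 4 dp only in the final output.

Δt=0.23186, u=1.14268, d=0.87513, q=0.47799, disc=e^(-rΔt)=0.99699
k=7 terminal: V=max(K-S,0) → 64.9840 48.0571 25.9553 0.0000 0.0000 0.0000 0.0000 0.0000
k=6: j=0 S=63.2659 intr=57.0841 cont=56.7219 V=57.0841[EX]; j=1 S=82.6079 intr=37.7421 cont=37.3799 V=37.7421[EX]; j=2 S=107.8633 intr=12.4867 cont=13.5082 V=13.5082[hold]; j=3 S=140.8400 intr=0.0000 cont=0.0000 V=0.0000[hold]; j=4 S=183.8985 intr=0.0000 cont=0.0000 V=0.0000[hold]; j=5 S=240.1212 intr=0.0000 cont=0.0000 V=0.0000[hold]; j=6 S=313.5326 intr=0.0000 cont=0.0000 V=0.0000[hold]  S*(6)=82.6079
k=5: j=0 S=72.2929 intr=48.0571 cont=47.6949 V=48.0571[EX]; j=1 S=94.3947 intr=25.9553 cont=26.0799 V=26.0799[hold]; j=2 S=123.2537 intr=0.0000 cont=7.0302 V=7.0302[hold]; j=3 S=160.9356 intr=0.0000 cont=0.0000 V=0.0000[hold]; j=4 S=210.1379 intr=0.0000 cont=0.0000 V=0.0000[hold]; j=5 S=274.3826 intr=0.0000 cont=0.0000 V=0.0000[hold]  S*(5)=72.2929
k=4: j=0 S=82.6079 intr=37.7421 cont=37.4393 V=37.7421[EX]; j=1 S=107.8633 intr=12.4867 cont=16.9233 V=16.9233[hold]; j=2 S=140.8400 intr=0.0000 cont=3.6588 V=3.6588[hold]; j=3 S=183.8985 intr=0.0000 cont=0.0000 V=0.0000[hold]; j=4 S=240.1212 intr=0.0000 cont=0.0000 V=0.0000[hold]  S*(4)=82.6079
k=3: j=0 S=94.3947 intr=25.9553 cont=27.7073 V=27.7073[hold]; j=1 S=123.2537 intr=0.0000 cont=10.5512 V=10.5512[hold]; j=2 S=160.9356 intr=0.0000 cont=1.9042 V=1.9042[hold]; j=3 S=210.1379 intr=0.0000 cont=0.0000 V=0.0000[hold]  S*(3)=-
k=2: j=0 S=107.8633 intr=12.4867 cont=19.4482 V=19.4482[hold]; j=1 S=140.8400 intr=0.0000 cont=6.3987 V=6.3987[hold]; j=2 S=183.8985 intr=0.0000 cont=0.9910 V=0.9910[hold]  S*(2)=-
k=1: j=0 S=123.2537 intr=0.0000 cont=13.1710 V=13.1710[hold]; j=1 S=160.9356 intr=0.0000 cont=3.8024 V=3.8024[hold]  S*(1)=-
k=0: j=0 S=140.8400 intr=0.0000 cont=8.6668 V=8.6668[hold]  S*(0)=-

price = 8.6668
boundary = - - - - 82.6079 72.2929 82.6079
tree:
8.6668
13.1710 3.8024
19.4482 6.3987 0.9910
27.7073 10.5512 1.9042 0.0000
37.7421 16.9233 3.6588 0.0000 0.0000
48.0571 26.0799 7.0302 0.0000 0.0000 0.0000
57.0841 37.7421 13.5082 0.0000 0.0000 0.0000 0.0000
64.9840 48.0571 25.9553 0.0000 0.0000 0.0000 0.0000 0.0000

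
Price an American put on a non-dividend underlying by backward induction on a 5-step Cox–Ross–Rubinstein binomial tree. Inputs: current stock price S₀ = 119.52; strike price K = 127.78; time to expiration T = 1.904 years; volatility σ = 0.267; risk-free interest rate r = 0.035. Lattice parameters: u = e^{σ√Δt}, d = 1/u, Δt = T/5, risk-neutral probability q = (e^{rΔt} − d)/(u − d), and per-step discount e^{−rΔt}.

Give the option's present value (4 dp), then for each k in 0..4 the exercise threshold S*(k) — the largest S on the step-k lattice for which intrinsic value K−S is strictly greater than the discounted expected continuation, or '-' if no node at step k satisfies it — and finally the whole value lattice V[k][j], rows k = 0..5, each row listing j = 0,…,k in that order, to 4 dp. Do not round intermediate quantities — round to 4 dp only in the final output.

price = 19.0337
boundary = - - 85.9665 72.9077 85.9665
tree:
19.0337
28.8113 9.7453
41.8135 16.5537 3.1833
54.8723 27.0835 6.4448 0.0000
65.9473 41.8135 13.0477 0.0000 0.0000
75.3401 54.8723 26.4157 0.0000 0.0000 0.0000

Δt=0.38080, u=1.17911, d=0.84809, q=0.49944, disc=e^(-rΔt)=0.98676
k=5 terminal: V=max(K-S,0) → 75.3401 54.8723 26.4157 0.0000 0.0000 0.0000
k=4: j=0 S=61.8327 intr=65.9473 cont=64.2556 V=65.9473[EX]; j=1 S=85.9665 intr=41.8135 cont=40.1217 V=41.8135[EX]; j=2 S=119.5200 intr=8.2600 cont=13.0477 V=13.0477[hold]; j=3 S=166.1697 intr=0.0000 cont=0.0000 V=0.0000[hold]; j=4 S=231.0273 intr=0.0000 cont=0.0000 V=0.0000[hold]  S*(4)=85.9665
k=3: j=0 S=72.9077 intr=54.8723 cont=53.1805 V=54.8723[EX]; j=1 S=101.3643 intr=26.4157 cont=27.0835 V=27.0835[hold]; j=2 S=140.9277 intr=0.0000 cont=6.4448 V=6.4448[hold]; j=3 S=195.9330 intr=0.0000 cont=0.0000 V=0.0000[hold]  S*(3)=72.9077
k=2: j=0 S=85.9665 intr=41.8135 cont=40.4508 V=41.8135[EX]; j=1 S=119.5200 intr=8.2600 cont=16.5537 V=16.5537[hold]; j=2 S=166.1697 intr=0.0000 cont=3.1833 V=3.1833[hold]  S*(2)=85.9665
k=1: j=0 S=101.3643 intr=26.4157 cont=28.8113 V=28.8113[hold]; j=1 S=140.9277 intr=0.0000 cont=9.7453 V=9.7453[hold]  S*(1)=-
k=0: j=0 S=119.5200 intr=8.2600 cont=19.0337 V=19.0337[hold]  S*(0)=-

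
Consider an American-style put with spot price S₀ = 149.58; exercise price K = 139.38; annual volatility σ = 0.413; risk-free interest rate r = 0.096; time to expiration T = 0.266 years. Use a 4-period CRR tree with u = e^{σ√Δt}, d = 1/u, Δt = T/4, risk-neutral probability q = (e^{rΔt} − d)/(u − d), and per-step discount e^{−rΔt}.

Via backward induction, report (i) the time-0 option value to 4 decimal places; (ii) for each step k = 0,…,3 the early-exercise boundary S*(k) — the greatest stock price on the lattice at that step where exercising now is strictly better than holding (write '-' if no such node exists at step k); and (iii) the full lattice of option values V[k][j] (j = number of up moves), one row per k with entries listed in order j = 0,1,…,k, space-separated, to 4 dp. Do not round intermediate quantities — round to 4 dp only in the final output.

Δt=0.06650, u=1.11238, d=0.89897, q=0.50341, disc=e^(-rΔt)=0.99364
k=4 terminal: V=max(K-S,0) → 41.6879 18.4967 0.0000 0.0000 0.0000
k=3: j=0 S=108.6708 intr=30.7092 cont=29.8222 V=30.7092[EX]; j=1 S=134.4683 intr=4.9117 cont=9.1268 V=9.1268[hold]; j=2 S=166.3899 intr=0.0000 cont=0.0000 V=0.0000[hold]; j=3 S=205.8895 intr=0.0000 cont=0.0000 V=0.0000[hold]  S*(3)=108.6708
k=2: j=0 S=120.8833 intr=18.4967 cont=19.7181 V=19.7181[hold]; j=1 S=149.5800 intr=0.0000 cont=4.5034 V=4.5034[hold]; j=2 S=185.0890 intr=0.0000 cont=0.0000 V=0.0000[hold]  S*(2)=-
k=1: j=0 S=134.4683 intr=4.9117 cont=11.9822 V=11.9822[hold]; j=1 S=166.3899 intr=0.0000 cont=2.2221 V=2.2221[hold]  S*(1)=-
k=0: j=0 S=149.5800 intr=0.0000 cont=7.0239 V=7.0239[hold]  S*(0)=-

price = 7.0239
boundary = - - - 108.6708
tree:
7.0239
11.9822 2.2221
19.7181 4.5034 0.0000
30.7092 9.1268 0.0000 0.0000
41.6879 18.4967 0.0000 0.0000 0.0000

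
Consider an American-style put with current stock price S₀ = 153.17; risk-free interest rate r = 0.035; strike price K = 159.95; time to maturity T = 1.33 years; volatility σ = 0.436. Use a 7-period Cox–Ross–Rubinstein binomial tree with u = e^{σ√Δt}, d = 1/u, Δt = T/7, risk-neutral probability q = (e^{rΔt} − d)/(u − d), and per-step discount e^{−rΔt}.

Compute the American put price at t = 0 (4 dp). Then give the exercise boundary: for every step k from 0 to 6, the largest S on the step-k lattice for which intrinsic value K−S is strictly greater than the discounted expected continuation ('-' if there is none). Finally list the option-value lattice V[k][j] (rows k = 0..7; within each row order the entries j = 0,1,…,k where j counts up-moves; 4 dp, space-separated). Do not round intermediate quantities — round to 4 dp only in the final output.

Δt=0.19000  u=1.20931  d=0.82692  q=0.47008  discount=0.99337
step 7 (expiry): payoffs max(K−S,0) = 119.4536 100.7271 73.3409 33.2907 0.0000 0.0000 0.0000 0.0000
step 6: (k=6,j=0): S=48.9726, (K−S)⁺=110.9774, hold=109.9173 ⇒ V=110.9774 exercise | (k=6,j=1): S=71.6187, (K−S)⁺=88.3313, hold=87.2711 ⇒ V=88.3313 exercise | (k=6,j=2): S=104.7370, (K−S)⁺=55.2130, hold=54.1529 ⇒ V=55.2130 exercise | (k=6,j=3): S=153.1700, (K−S)⁺=6.7800, hold=17.5245 ⇒ V=17.5245 continue | (k=6,j=4): S=223.9996, (K−S)⁺=0.0000, hold=0.0000 ⇒ V=0.0000 continue | (k=6,j=5): S=327.5827, (K−S)⁺=0.0000, hold=0.0000 ⇒ V=0.0000 continue | (k=6,j=6): S=479.0650, (K−S)⁺=0.0000, hold=0.0000 ⇒ V=0.0000 continue  boundary S*=104.7370
step 5: (k=5,j=0): S=59.2229, (K−S)⁺=100.7271, hold=99.6670 ⇒ V=100.7271 exercise | (k=5,j=1): S=86.6091, (K−S)⁺=73.3409, hold=72.2808 ⇒ V=73.3409 exercise | (k=5,j=2): S=126.6593, (K−S)⁺=33.2907, hold=37.2479 ⇒ V=37.2479 continue | (k=5,j=3): S=185.2297, (K−S)⁺=0.0000, hold=9.2251 ⇒ V=9.2251 continue | (k=5,j=4): S=270.8845, (K−S)⁺=0.0000, hold=0.0000 ⇒ V=0.0000 continue | (k=5,j=5): S=396.1482, (K−S)⁺=0.0000, hold=0.0000 ⇒ V=0.0000 continue  boundary S*=86.6091
step 4: (k=4,j=0): S=71.6187, (K−S)⁺=88.3313, hold=87.2711 ⇒ V=88.3313 exercise | (k=4,j=1): S=104.7370, (K−S)⁺=55.2130, hold=56.0007 ⇒ V=56.0007 continue | (k=4,j=2): S=153.1700, (K−S)⁺=6.7800, hold=23.9154 ⇒ V=23.9154 continue | (k=4,j=3): S=223.9996, (K−S)⁺=0.0000, hold=4.8562 ⇒ V=4.8562 continue | (k=4,j=4): S=327.5827, (K−S)⁺=0.0000, hold=0.0000 ⇒ V=0.0000 continue  boundary S*=71.6187
step 3: (k=3,j=0): S=86.6091, (K−S)⁺=73.3409, hold=72.6486 ⇒ V=73.3409 exercise | (k=3,j=1): S=126.6593, (K−S)⁺=33.2907, hold=40.6469 ⇒ V=40.6469 continue | (k=3,j=2): S=185.2297, (K−S)⁺=0.0000, hold=14.8569 ⇒ V=14.8569 continue | (k=3,j=3): S=270.8845, (K−S)⁺=0.0000, hold=2.5563 ⇒ V=2.5563 continue  boundary S*=86.6091
step 2: (k=2,j=0): S=104.7370, (K−S)⁺=55.2130, hold=57.5879 ⇒ V=57.5879 continue | (k=2,j=1): S=153.1700, (K−S)⁺=6.7800, hold=28.3345 ⇒ V=28.3345 continue | (k=2,j=2): S=223.9996, (K−S)⁺=0.0000, hold=9.0145 ⇒ V=9.0145 continue  boundary S*=-
step 1: (k=1,j=0): S=126.6593, (K−S)⁺=33.2907, hold=43.5459 ⇒ V=43.5459 continue | (k=1,j=1): S=185.2297, (K−S)⁺=0.0000, hold=19.1250 ⇒ V=19.1250 continue  boundary S*=-
step 0: (k=0,j=0): S=153.1700, (K−S)⁺=6.7800, hold=31.8536 ⇒ V=31.8536 continue  boundary S*=-

price = 31.8536
boundary = - - - 86.6091 71.6187 86.6091 104.7370
tree:
31.8536
43.5459 19.1250
57.5879 28.3345 9.0145
73.3409 40.6469 14.8569 2.5563
88.3313 56.0007 23.9154 4.8562 0.0000
100.7271 73.3409 37.2479 9.2251 0.0000 0.0000
110.9774 88.3313 55.2130 17.5245 0.0000 0.0000 0.0000
119.4536 100.7271 73.3409 33.2907 0.0000 0.0000 0.0000 0.0000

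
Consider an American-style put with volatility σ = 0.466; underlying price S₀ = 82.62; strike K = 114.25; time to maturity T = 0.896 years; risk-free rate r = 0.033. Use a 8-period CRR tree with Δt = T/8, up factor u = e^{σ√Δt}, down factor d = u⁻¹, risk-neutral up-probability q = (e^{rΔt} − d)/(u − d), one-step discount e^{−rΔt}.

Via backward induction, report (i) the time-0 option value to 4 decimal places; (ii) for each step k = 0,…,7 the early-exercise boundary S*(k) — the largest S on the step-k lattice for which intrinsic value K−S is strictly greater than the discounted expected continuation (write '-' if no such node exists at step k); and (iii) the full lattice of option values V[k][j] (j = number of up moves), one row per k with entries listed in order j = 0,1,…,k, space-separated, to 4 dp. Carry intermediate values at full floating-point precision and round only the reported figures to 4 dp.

Δt=0.11200, u=1.16877, d=0.85560, q=0.47291, disc=e^(-rΔt)=0.99631
k=8 terminal: V=max(K-S,0) → 90.5227 81.8379 69.9742 53.7681 31.6300 1.3888 0.0000 0.0000 0.0000
k=7: j=0 S=27.7317 intr=86.5183 cont=86.0968 V=86.5183[EX]; j=1 S=37.8823 intr=76.3677 cont=75.9462 V=76.3677[EX]; j=2 S=51.7483 intr=62.5017 cont=62.0802 V=62.5017[EX]; j=3 S=70.6896 intr=43.5604 cont=43.1389 V=43.5604[EX]; j=4 S=96.5639 intr=17.6861 cont=17.2646 V=17.6861[EX]; j=5 S=131.9090 intr=0.0000 cont=0.7293 V=0.7293[hold]; j=6 S=180.1913 intr=0.0000 cont=0.0000 V=0.0000[hold]; j=7 S=246.1462 intr=0.0000 cont=0.0000 V=0.0000[hold]  S*(7)=96.5639
k=6: j=0 S=32.4121 intr=81.8379 cont=81.4164 V=81.8379[EX]; j=1 S=44.2758 intr=69.9742 cont=69.5527 V=69.9742[EX]; j=2 S=60.4819 intr=53.7681 cont=53.3466 V=53.7681[EX]; j=3 S=82.6200 intr=31.6300 cont=31.2085 V=31.6300[EX]; j=4 S=112.8612 intr=1.3888 cont=9.6313 V=9.6313[hold]; j=5 S=154.1715 intr=0.0000 cont=0.3830 V=0.3830[hold]; j=6 S=210.6025 intr=0.0000 cont=0.0000 V=0.0000[hold]  S*(6)=82.6200
k=5: j=0 S=37.8823 intr=76.3677 cont=75.9462 V=76.3677[EX]; j=1 S=51.7483 intr=62.5017 cont=62.0802 V=62.5017[EX]; j=2 S=70.6896 intr=43.5604 cont=43.1389 V=43.5604[EX]; j=3 S=96.5639 intr=17.6861 cont=21.1482 V=21.1482[hold]; j=4 S=131.9090 intr=0.0000 cont=5.2383 V=5.2383[hold]; j=5 S=180.1913 intr=0.0000 cont=0.2011 V=0.2011[hold]  S*(5)=70.6896
k=4: j=0 S=44.2758 intr=69.9742 cont=69.5527 V=69.9742[EX]; j=1 S=60.4819 intr=53.7681 cont=53.3466 V=53.7681[EX]; j=2 S=82.6200 intr=31.6300 cont=32.8398 V=32.8398[hold]; j=3 S=112.8612 intr=1.3888 cont=13.5739 V=13.5739[hold]; j=4 S=154.1715 intr=0.0000 cont=2.8456 V=2.8456[hold]  S*(4)=60.4819
k=3: j=0 S=51.7483 intr=62.5017 cont=62.0802 V=62.5017[EX]; j=1 S=70.6896 intr=43.5604 cont=43.7089 V=43.7089[hold]; j=2 S=96.5639 intr=17.6861 cont=23.6411 V=23.6411[hold]; j=3 S=131.9090 intr=0.0000 cont=8.4690 V=8.4690[hold]  S*(3)=51.7483
k=2: j=0 S=60.4819 intr=53.7681 cont=53.4165 V=53.7681[EX]; j=1 S=82.6200 intr=31.6300 cont=34.0923 V=34.0923[hold]; j=2 S=112.8612 intr=1.3888 cont=16.4053 V=16.4053[hold]  S*(2)=60.4819
k=1: j=0 S=70.6896 intr=43.5604 cont=44.2991 V=44.2991[hold]; j=1 S=96.5639 intr=17.6861 cont=25.6330 V=25.6330[hold]  S*(1)=-
k=0: j=0 S=82.6200 intr=31.6300 cont=35.3408 V=35.3408[hold]  S*(0)=-

price = 35.3408
boundary = - - 60.4819 51.7483 60.4819 70.6896 82.6200 96.5639
tree:
35.3408
44.2991 25.6330
53.7681 34.0923 16.4053
62.5017 43.7089 23.6411 8.4690
69.9742 53.7681 32.8398 13.5739 2.8456
76.3677 62.5017 43.5604 21.1482 5.2383 0.2011
81.8379 69.9742 53.7681 31.6300 9.6313 0.3830 0.0000
86.5183 76.3677 62.5017 43.5604 17.6861 0.7293 0.0000 0.0000
90.5227 81.8379 69.9742 53.7681 31.6300 1.3888 0.0000 0.0000 0.0000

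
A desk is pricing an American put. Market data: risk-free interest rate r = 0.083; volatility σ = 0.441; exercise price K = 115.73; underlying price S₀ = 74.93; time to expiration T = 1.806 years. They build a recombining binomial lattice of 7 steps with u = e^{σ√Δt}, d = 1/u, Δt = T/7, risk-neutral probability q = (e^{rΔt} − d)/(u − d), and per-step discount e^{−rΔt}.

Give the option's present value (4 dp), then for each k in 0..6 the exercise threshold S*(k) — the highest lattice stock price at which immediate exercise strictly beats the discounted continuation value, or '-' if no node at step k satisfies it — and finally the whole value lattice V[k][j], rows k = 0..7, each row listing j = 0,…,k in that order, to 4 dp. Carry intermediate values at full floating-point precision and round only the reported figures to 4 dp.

params: Δt=0.25800 u=1.25107 d=0.79931 q=0.49215 e^(-rΔt)=0.97881
t_7 payoffs: 100.1100 91.2819 77.4643 55.8373 21.9872 0.0000 0.0000 0.0000
t_6: node(6,0) S=19.5417 payoff=96.1883 vs cont=93.7364 → 96.1883 [stop]  node(6,1) S=30.5863 payoff=85.1437 vs cont=82.6918 → 85.1437 [stop]  node(6,2) S=47.8731 payoff=67.8569 vs cont=65.4050 → 67.8569 [stop]  node(6,3) S=74.9300 payoff=40.8000 vs cont=38.3481 → 40.8000 [stop]  node(6,4) S=117.2789 payoff=0.0000 vs cont=10.9297 → 10.9297 [wait]  node(6,5) S=183.5625 payoff=0.0000 vs cont=0.0000 → 0.0000 [wait]  node(6,6) S=287.3082 payoff=0.0000 vs cont=0.0000 → 0.0000 [wait]  ⇒ S*(6)=74.9300
t_5: node(5,0) S=24.4481 payoff=91.2819 vs cont=88.8300 → 91.2819 [stop]  node(5,1) S=38.2657 payoff=77.4643 vs cont=75.0124 → 77.4643 [stop]  node(5,2) S=59.8927 payoff=55.8373 vs cont=53.3854 → 55.8373 [stop]  node(5,3) S=93.7428 payoff=21.9872 vs cont=25.5465 → 25.5465 [wait]  node(5,4) S=146.7243 payoff=0.0000 vs cont=5.4331 → 5.4331 [wait]  node(5,5) S=229.6498 payoff=0.0000 vs cont=0.0000 → 0.0000 [wait]  ⇒ S*(5)=59.8927
t_4: node(4,0) S=30.5863 payoff=85.1437 vs cont=82.6918 → 85.1437 [stop]  node(4,1) S=47.8731 payoff=67.8569 vs cont=65.4050 → 67.8569 [stop]  node(4,2) S=74.9300 payoff=40.8000 vs cont=40.0627 → 40.8000 [stop]  node(4,3) S=117.2789 payoff=0.0000 vs cont=15.3163 → 15.3163 [wait]  node(4,4) S=183.5625 payoff=0.0000 vs cont=2.7008 → 2.7008 [wait]  ⇒ S*(4)=74.9300
t_3: node(3,0) S=38.2657 payoff=77.4643 vs cont=75.0124 → 77.4643 [stop]  node(3,1) S=59.8927 payoff=55.8373 vs cont=53.3854 → 55.8373 [stop]  node(3,2) S=93.7428 payoff=21.9872 vs cont=27.6596 → 27.6596 [wait]  node(3,3) S=146.7243 payoff=0.0000 vs cont=8.9147 → 8.9147 [wait]  ⇒ S*(3)=59.8927
t_2: node(2,0) S=47.8731 payoff=67.8569 vs cont=65.4050 → 67.8569 [stop]  node(2,1) S=74.9300 payoff=40.8000 vs cont=41.0806 → 41.0806 [wait]  node(2,2) S=117.2789 payoff=0.0000 vs cont=18.0438 → 18.0438 [wait]  ⇒ S*(2)=47.8731
t_1: node(1,0) S=59.8927 payoff=55.8373 vs cont=53.5206 → 55.8373 [stop]  node(1,1) S=93.7428 payoff=21.9872 vs cont=29.1130 → 29.1130 [wait]  ⇒ S*(1)=59.8927
t_0: node(0,0) S=74.9300 payoff=40.8000 vs cont=41.7807 → 41.7807 [wait]  ⇒ S*(0)=-

price = 41.7807
boundary = - 59.8927 47.8731 59.8927 74.9300 59.8927 74.9300
tree:
41.7807
55.8373 29.1130
67.8569 41.0806 18.0438
77.4643 55.8373 27.6596 8.9147
85.1437 67.8569 40.8000 15.3163 2.7008
91.2819 77.4643 55.8373 25.5465 5.4331 0.0000
96.1883 85.1437 67.8569 40.8000 10.9297 0.0000 0.0000
100.1100 91.2819 77.4643 55.8373 21.9872 0.0000 0.0000 0.0000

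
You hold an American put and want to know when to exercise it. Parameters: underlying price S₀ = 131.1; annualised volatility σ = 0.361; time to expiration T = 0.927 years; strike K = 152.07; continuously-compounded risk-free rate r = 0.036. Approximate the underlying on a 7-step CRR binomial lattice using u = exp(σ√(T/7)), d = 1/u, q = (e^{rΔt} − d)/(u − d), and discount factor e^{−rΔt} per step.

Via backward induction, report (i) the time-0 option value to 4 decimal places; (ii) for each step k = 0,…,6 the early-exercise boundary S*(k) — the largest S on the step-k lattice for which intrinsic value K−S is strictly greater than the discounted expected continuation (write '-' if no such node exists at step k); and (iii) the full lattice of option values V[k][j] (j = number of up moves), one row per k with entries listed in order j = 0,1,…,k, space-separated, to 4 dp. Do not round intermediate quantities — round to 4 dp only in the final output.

price = 29.0429
boundary = - - 100.8082 88.3979 100.8082 114.9606 131.1000
tree:
29.0429
39.3032 18.4488
51.2618 27.0091 9.5530
63.6721 38.0925 15.5221 3.3175
74.5545 51.2618 24.5027 6.1518 0.3447
84.0972 63.6721 37.1094 11.3757 0.6729 0.0000
92.4651 74.5545 51.2618 20.9700 1.3137 0.0000 0.0000
99.8029 84.0972 63.6721 37.1094 2.5648 0.0000 0.0000 0.0000

Δt=0.13243, u=1.14039, d=0.87689, q=0.48534, disc=e^(-rΔt)=0.99524
k=7 terminal: V=max(K-S,0) → 99.8029 84.0972 63.6721 37.1094 2.5648 0.0000 0.0000 0.0000
k=6: j=0 S=59.6049 intr=92.4651 cont=91.7419 V=92.4651[EX]; j=1 S=77.5155 intr=74.5545 cont=73.8312 V=74.5545[EX]; j=2 S=100.8082 intr=51.2618 cont=50.5386 V=51.2618[EX]; j=3 S=131.1000 intr=20.9700 cont=20.2467 V=20.9700[EX]; j=4 S=170.4942 intr=0.0000 cont=1.3137 V=1.3137[hold]; j=5 S=221.7261 intr=0.0000 cont=0.0000 V=0.0000[hold]; j=6 S=288.3525 intr=0.0000 cont=0.0000 V=0.0000[hold]  S*(6)=131.1000
k=5: j=0 S=67.9728 intr=84.0972 cont=83.3739 V=84.0972[EX]; j=1 S=88.3979 intr=63.6721 cont=62.9488 V=63.6721[EX]; j=2 S=114.9606 intr=37.1094 cont=36.3861 V=37.1094[EX]; j=3 S=149.5052 intr=2.5648 cont=11.3757 V=11.3757[hold]; j=4 S=194.4300 intr=0.0000 cont=0.6729 V=0.6729[hold]; j=5 S=252.8542 intr=0.0000 cont=0.0000 V=0.0000[hold]  S*(5)=114.9606
k=4: j=0 S=77.5155 intr=74.5545 cont=73.8312 V=74.5545[EX]; j=1 S=100.8082 intr=51.2618 cont=50.5386 V=51.2618[EX]; j=2 S=131.1000 intr=20.9700 cont=24.5027 V=24.5027[hold]; j=3 S=170.4942 intr=0.0000 cont=6.1518 V=6.1518[hold]; j=4 S=221.7261 intr=0.0000 cont=0.3447 V=0.3447[hold]  S*(4)=100.8082
k=3: j=0 S=88.3979 intr=63.6721 cont=62.9488 V=63.6721[EX]; j=1 S=114.9606 intr=37.1094 cont=38.0925 V=38.0925[hold]; j=2 S=149.5052 intr=2.5648 cont=15.5221 V=15.5221[hold]; j=3 S=194.4300 intr=0.0000 cont=3.3175 V=3.3175[hold]  S*(3)=88.3979
k=2: j=0 S=100.8082 intr=51.2618 cont=51.0135 V=51.2618[EX]; j=1 S=131.1000 intr=20.9700 cont=27.0091 V=27.0091[hold]; j=2 S=170.4942 intr=0.0000 cont=9.5530 V=9.5530[hold]  S*(2)=100.8082
k=1: j=0 S=114.9606 intr=37.1094 cont=39.3032 V=39.3032[hold]; j=1 S=149.5052 intr=2.5648 cont=18.4488 V=18.4488[hold]  S*(1)=-
k=0: j=0 S=131.1000 intr=20.9700 cont=29.0429 V=29.0429[hold]  S*(0)=-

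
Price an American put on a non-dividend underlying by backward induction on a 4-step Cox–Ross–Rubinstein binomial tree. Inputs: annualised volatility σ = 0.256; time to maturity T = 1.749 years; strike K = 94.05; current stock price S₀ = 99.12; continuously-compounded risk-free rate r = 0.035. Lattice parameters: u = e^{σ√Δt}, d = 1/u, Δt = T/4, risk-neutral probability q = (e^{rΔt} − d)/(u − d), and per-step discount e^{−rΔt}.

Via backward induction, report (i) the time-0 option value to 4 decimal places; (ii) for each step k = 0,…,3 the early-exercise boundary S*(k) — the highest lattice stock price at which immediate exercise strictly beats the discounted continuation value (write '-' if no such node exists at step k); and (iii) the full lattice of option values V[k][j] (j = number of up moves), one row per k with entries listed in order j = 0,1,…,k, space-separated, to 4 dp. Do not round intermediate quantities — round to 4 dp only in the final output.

price = 8.3194
boundary = - - 70.6524 59.6499
tree:
8.3194
14.2253 2.7416
23.3976 5.6026 0.0000
34.4001 11.4494 0.0000 0.0000
43.6892 23.3976 0.0000 0.0000 0.0000

Δt=0.43725, u=1.18445, d=0.84427, q=0.50311, disc=e^(-rΔt)=0.98481
k=4 terminal: V=max(K-S,0) → 43.6892 23.3976 0.0000 0.0000 0.0000
k=3: j=0 S=59.6499 intr=34.4001 cont=32.9718 V=34.4001[EX]; j=1 S=83.6843 intr=10.3657 cont=11.4494 V=11.4494[hold]; j=2 S=117.4028 intr=0.0000 cont=0.0000 V=0.0000[hold]; j=3 S=164.7074 intr=0.0000 cont=0.0000 V=0.0000[hold]  S*(3)=59.6499
k=2: j=0 S=70.6524 intr=23.3976 cont=22.5062 V=23.3976[EX]; j=1 S=99.1200 intr=0.0000 cont=5.6026 V=5.6026[hold]; j=2 S=139.0579 intr=0.0000 cont=0.0000 V=0.0000[hold]  S*(2)=70.6524
k=1: j=0 S=83.6843 intr=10.3657 cont=14.2253 V=14.2253[hold]; j=1 S=117.4028 intr=0.0000 cont=2.7416 V=2.7416[hold]  S*(1)=-
k=0: j=0 S=99.1200 intr=0.0000 cont=8.3194 V=8.3194[hold]  S*(0)=-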